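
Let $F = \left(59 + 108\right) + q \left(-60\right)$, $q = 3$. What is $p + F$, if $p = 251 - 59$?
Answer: $179$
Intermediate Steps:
$F = -13$ ($F = \left(59 + 108\right) + 3 \left(-60\right) = 167 - 180 = -13$)
$p = 192$ ($p = 251 - 59 = 192$)
$p + F = 192 - 13 = 179$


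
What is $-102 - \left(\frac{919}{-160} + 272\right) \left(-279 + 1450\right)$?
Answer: $- \frac{49902091}{160} \approx -3.1189 \cdot 10^{5}$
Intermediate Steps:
$-102 - \left(\frac{919}{-160} + 272\right) \left(-279 + 1450\right) = -102 - \left(919 \left(- \frac{1}{160}\right) + 272\right) 1171 = -102 - \left(- \frac{919}{160} + 272\right) 1171 = -102 - \frac{42601}{160} \cdot 1171 = -102 - \frac{49885771}{160} = - \frac{49902091}{160}$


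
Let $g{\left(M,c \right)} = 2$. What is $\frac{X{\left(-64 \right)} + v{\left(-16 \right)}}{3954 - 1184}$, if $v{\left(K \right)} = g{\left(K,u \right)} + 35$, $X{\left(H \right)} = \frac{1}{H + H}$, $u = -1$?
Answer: $\frac{947}{70912} \approx 0.013355$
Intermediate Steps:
$X{\left(H \right)} = \frac{1}{2 H}$
$v{\left(K \right)} = 37$ ($v{\left(K \right)} = 2 + 35 = 37$)
$\frac{X{\left(-64 \right)} + v{\left(-16 \right)}}{3954 - 1184} = \frac{\frac{1}{2 \left(-64\right)} + 37}{3954 - 1184} = \frac{\frac{1}{2} \left(- \frac{1}{64}\right) + 37}{2770} = \left(- \frac{1}{128} + 37\right) \frac{1}{2770} = \frac{4735}{128} \cdot \frac{1}{2770} = \frac{947}{70912}$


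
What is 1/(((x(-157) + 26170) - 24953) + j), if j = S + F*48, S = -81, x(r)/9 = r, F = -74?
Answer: -1/3829 ≈ -0.00026116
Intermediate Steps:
x(r) = 9*r
j = -3633 (j = -81 - 74*48 = -81 - 3552 = -3633)
1/(((x(-157) + 26170) - 24953) + j) = 1/(((9*(-157) + 26170) - 24953) - 3633) = 1/(((-1413 + 26170) - 24953) - 3633) = 1/((24757 - 24953) - 3633) = 1/(-196 - 3633) = 1/(-3829) = -1/3829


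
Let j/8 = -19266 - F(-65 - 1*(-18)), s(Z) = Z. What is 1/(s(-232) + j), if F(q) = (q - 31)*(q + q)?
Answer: -1/213016 ≈ -4.6945e-6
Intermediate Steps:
F(q) = 2*q*(-31 + q) (F(q) = (-31 + q)*(2*q) = 2*q*(-31 + q))
j = -212784 (j = 8*(-19266 - 2*(-65 - 1*(-18))*(-31 + (-65 - 1*(-18)))) = 8*(-19266 - 2*(-65 + 18)*(-31 + (-65 + 18))) = 8*(-19266 - 2*(-47)*(-31 - 47)) = 8*(-19266 - 2*(-47)*(-78)) = 8*(-19266 - 1*7332) = 8*(-19266 - 7332) = 8*(-26598) = -212784)
1/(s(-232) + j) = 1/(-232 - 212784) = 1/(-213016) = -1/213016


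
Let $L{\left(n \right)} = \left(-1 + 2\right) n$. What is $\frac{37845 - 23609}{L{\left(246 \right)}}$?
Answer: $\frac{7118}{123} \approx 57.87$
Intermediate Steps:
$L{\left(n \right)} = n$ ($L{\left(n \right)} = 1 n = n$)
$\frac{37845 - 23609}{L{\left(246 \right)}} = \frac{37845 - 23609}{246} = \left(37845 - 23609\right) \frac{1}{246} = 14236 \cdot \frac{1}{246} = \frac{7118}{123}$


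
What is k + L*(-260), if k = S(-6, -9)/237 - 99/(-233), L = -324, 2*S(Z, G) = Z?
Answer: 1550613268/18407 ≈ 84240.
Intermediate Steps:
S(Z, G) = Z/2
k = 7588/18407 (k = ((½)*(-6))/237 - 99/(-233) = -3*1/237 - 99*(-1/233) = -1/79 + 99/233 = 7588/18407 ≈ 0.41223)
k + L*(-260) = 7588/18407 - 324*(-260) = 7588/18407 + 84240 = 1550613268/18407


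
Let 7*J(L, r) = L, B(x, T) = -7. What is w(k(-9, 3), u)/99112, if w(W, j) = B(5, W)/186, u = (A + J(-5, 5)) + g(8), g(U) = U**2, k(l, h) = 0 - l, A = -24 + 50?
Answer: -7/18434832 ≈ -3.7972e-7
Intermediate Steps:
A = 26
J(L, r) = L/7
k(l, h) = -l
u = 625/7 (u = (26 + (1/7)*(-5)) + 8**2 = (26 - 5/7) + 64 = 177/7 + 64 = 625/7 ≈ 89.286)
w(W, j) = -7/186
w(k(-9, 3), u)/99112 = -7/186/99112 = -7/186*1/99112 = -7/18434832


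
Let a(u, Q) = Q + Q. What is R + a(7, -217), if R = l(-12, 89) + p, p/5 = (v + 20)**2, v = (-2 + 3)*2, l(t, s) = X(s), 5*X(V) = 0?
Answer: 1986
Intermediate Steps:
X(V) = 0 (X(V) = (1/5)*0 = 0)
l(t, s) = 0
v = 2 (v = 1*2 = 2)
p = 2420 (p = 5*(2 + 20)**2 = 5*22**2 = 5*484 = 2420)
a(u, Q) = 2*Q
R = 2420 (R = 0 + 2420 = 2420)
R + a(7, -217) = 2420 + 2*(-217) = 2420 - 434 = 1986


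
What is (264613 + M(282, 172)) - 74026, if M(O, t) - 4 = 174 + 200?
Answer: 190965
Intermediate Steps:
M(O, t) = 378 (M(O, t) = 4 + (174 + 200) = 4 + 374 = 378)
(264613 + M(282, 172)) - 74026 = (264613 + 378) - 74026 = 264991 - 74026 = 190965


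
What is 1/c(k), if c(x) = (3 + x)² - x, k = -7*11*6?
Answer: 1/211143 ≈ 4.7361e-6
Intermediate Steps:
k = -462 (k = -77*6 = -462)
1/c(k) = 1/((3 - 462)² - 1*(-462)) = 1/((-459)² + 462) = 1/(210681 + 462) = 1/211143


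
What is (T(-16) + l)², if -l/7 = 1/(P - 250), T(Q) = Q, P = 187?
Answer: 20449/81 ≈ 252.46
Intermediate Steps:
l = ⅑ (l = -7/(187 - 250) = -7/(-63) = -7*(-1/63) = ⅑ ≈ 0.11111)
(T(-16) + l)² = (-16 + ⅑)² = (-143/9)² = 20449/81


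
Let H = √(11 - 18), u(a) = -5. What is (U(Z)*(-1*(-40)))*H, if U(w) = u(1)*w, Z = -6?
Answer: 1200*I*√7 ≈ 3174.9*I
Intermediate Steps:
H = I*√7 (H = √(-7) = I*√7 ≈ 2.6458*I)
U(w) = -5*w
(U(Z)*(-1*(-40)))*H = ((-5*(-6))*(-1*(-40)))*(I*√7) = (30*40)*(I*√7) = 1200*(I*√7) = 1200*I*√7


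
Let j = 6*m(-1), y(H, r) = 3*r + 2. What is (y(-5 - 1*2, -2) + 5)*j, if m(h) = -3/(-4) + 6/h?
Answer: -63/2 ≈ -31.500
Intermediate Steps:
m(h) = 3/4 + 6/h (m(h) = -3*(-1/4) + 6/h = 3/4 + 6/h)
y(H, r) = 2 + 3*r
j = -63/2 (j = 6*(3/4 + 6/(-1)) = 6*(3/4 + 6*(-1)) = 6*(3/4 - 6) = 6*(-21/4) = -63/2 ≈ -31.500)
(y(-5 - 1*2, -2) + 5)*j = ((2 + 3*(-2)) + 5)*(-63/2) = ((2 - 6) + 5)*(-63/2) = (-4 + 5)*(-63/2) = 1*(-63/2) = -63/2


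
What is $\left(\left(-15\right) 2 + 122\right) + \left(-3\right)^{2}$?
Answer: $101$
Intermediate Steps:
$\left(\left(-15\right) 2 + 122\right) + \left(-3\right)^{2} = \left(-30 + 122\right) + 9 = 92 + 9 = 101$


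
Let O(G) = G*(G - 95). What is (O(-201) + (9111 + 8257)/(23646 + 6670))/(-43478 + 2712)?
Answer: -17343251/11883289 ≈ -1.4595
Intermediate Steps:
O(G) = G*(-95 + G)
(O(-201) + (9111 + 8257)/(23646 + 6670))/(-43478 + 2712) = (-201*(-95 - 201) + (9111 + 8257)/(23646 + 6670))/(-43478 + 2712) = (-201*(-296) + 17368/30316)/(-40766) = (59496 + 17368*(1/30316))*(-1/40766) = (59496 + 334/583)*(-1/40766) = (34686502/583)*(-1/40766) = -17343251/11883289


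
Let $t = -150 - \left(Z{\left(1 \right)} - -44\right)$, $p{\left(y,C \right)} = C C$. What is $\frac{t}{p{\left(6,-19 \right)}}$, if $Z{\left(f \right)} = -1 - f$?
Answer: $- \frac{192}{361} \approx -0.53186$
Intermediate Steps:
$p{\left(y,C \right)} = C^{2}$
$t = -192$ ($t = -150 - \left(\left(-1 - 1\right) - -44\right) = -150 - \left(\left(-1 - 1\right) + 44\right) = -150 - \left(-2 + 44\right) = -150 - 42 = -192$)
$\frac{t}{p{\left(6,-19 \right)}} = - \frac{192}{\left(-19\right)^{2}} = - \frac{192}{361}$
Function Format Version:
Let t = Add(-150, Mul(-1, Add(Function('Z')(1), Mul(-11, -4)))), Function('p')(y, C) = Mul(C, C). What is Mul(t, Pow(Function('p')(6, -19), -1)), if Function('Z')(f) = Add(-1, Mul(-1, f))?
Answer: Rational(-192, 361) ≈ -0.53186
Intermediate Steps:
Function('p')(y, C) = Pow(C, 2)
t = -192 (t = Add(-150, Mul(-1, Add(Add(-1, Mul(-1, 1)), Mul(-11, -4)))) = Add(-150, Mul(-1, Add(Add(-1, -1), 44))) = Add(-150, Mul(-1, Add(-2, 44))) = Add(-150, Mul(-1, 42)) = Add(-150, -42) = -192)
Mul(t, Pow(Function('p')(6, -19), -1)) = Mul(-192, Pow(Pow(-19, 2), -1)) = Mul(-192, Pow(361, -1)) = Mul(-192, Rational(1, 361)) = Rational(-192, 361)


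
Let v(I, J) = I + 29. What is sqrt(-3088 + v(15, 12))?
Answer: 2*I*sqrt(761) ≈ 55.172*I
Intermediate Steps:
v(I, J) = 29 + I
sqrt(-3088 + v(15, 12)) = sqrt(-3088 + (29 + 15)) = sqrt(-3088 + 44) = sqrt(-3044) = 2*I*sqrt(761)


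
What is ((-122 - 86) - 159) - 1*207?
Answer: -574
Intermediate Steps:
((-122 - 86) - 159) - 1*207 = (-208 - 159) - 207 = -367 - 207 = -574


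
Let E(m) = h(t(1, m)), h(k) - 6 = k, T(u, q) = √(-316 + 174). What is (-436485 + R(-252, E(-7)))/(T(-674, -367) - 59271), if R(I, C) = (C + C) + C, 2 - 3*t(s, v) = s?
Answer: 25869776286/3513051583 + 436466*I*√142/3513051583 ≈ 7.3639 + 0.0014805*I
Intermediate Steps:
T(u, q) = I*√142 (T(u, q) = √(-142) = I*√142)
t(s, v) = ⅔ - s/3
h(k) = 6 + k
E(m) = 19/3 (E(m) = 6 + (⅔ - ⅓*1) = 6 + (⅔ - ⅓) = 6 + ⅓ = 19/3)
R(I, C) = 3*C (R(I, C) = 2*C + C = 3*C)
(-436485 + R(-252, E(-7)))/(T(-674, -367) - 59271) = (-436485 + 3*(19/3))/(I*√142 - 59271) = (-436485 + 19)/(-59271 + I*√142) = -436466/(-59271 + I*√142)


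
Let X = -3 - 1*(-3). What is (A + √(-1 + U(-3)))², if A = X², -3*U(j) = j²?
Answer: -4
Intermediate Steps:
X = 0 (X = -3 + 3 = 0)
U(j) = -j²/3
A = 0 (A = 0² = 0)
(A + √(-1 + U(-3)))² = (0 + √(-1 - ⅓*(-3)²))² = (0 + √(-1 - ⅓*9))² = (0 + √(-1 - 3))² = (0 + √(-4))² = (0 + 2*I)² = (2*I)² = -4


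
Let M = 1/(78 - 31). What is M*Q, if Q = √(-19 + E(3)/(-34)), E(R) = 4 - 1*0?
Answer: 5*I*√221/799 ≈ 0.093029*I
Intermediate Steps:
E(R) = 4 (E(R) = 4 + 0 = 4)
Q = 5*I*√221/17 (Q = √(-19 + 4/(-34)) = √(-19 + 4*(-1/34)) = √(-19 - 2/17) = √(-325/17) = 5*I*√221/17 ≈ 4.3724*I)
M = 1/47 ≈ 0.021277
M*Q = (5*I*√221/17)/47 = 5*I*√221/799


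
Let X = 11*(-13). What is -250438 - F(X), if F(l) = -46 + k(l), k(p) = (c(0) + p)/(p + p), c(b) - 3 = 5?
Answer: -71612247/286 ≈ -2.5039e+5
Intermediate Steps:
X = -143
c(b) = 8 (c(b) = 3 + 5 = 8)
k(p) = (8 + p)/(2*p) (k(p) = (8 + p)/(p + p) = (8 + p)/((2*p)) = (8 + p)*(1/(2*p)) = (8 + p)/(2*p))
F(l) = -46 + (8 + l)/(2*l)
-250438 - F(X) = -250438 - (-91/2 + 4/(-143)) = -250438 - (-91/2 + 4*(-1/143)) = -250438 - (-91/2 - 4/143) = -250438 - 1*(-13021/286) = -250438 + 13021/286 = -71612247/286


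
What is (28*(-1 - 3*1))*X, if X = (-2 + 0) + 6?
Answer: -448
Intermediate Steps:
X = 4 (X = -2 + 6 = 4)
(28*(-1 - 3*1))*X = (28*(-1 - 3*1))*4 = (28*(-1 - 3))*4 = (28*(-4))*4 = -112*4 = -448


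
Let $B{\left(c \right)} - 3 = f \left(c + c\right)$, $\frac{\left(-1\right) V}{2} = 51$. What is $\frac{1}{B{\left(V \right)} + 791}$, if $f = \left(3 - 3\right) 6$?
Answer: $\frac{1}{794} \approx 0.0012594$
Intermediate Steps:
$f = 0$ ($f = 0 \cdot 6 = 0$)
$V = -102$ ($V = \left(-2\right) 51 = -102$)
$B{\left(c \right)} = 3$ ($B{\left(c \right)} = 3 + 0 \left(c + c\right) = 3 + 0 \cdot 2 c = 3 + 0 = 3$)
$\frac{1}{B{\left(V \right)} + 791} = \frac{1}{3 + 791} = \frac{1}{794}$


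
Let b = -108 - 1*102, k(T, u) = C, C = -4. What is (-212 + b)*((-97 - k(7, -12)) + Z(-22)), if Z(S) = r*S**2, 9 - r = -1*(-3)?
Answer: -1186242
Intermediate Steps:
r = 6 (r = 9 - (-1)*(-3) = 9 - 1*3 = 9 - 3 = 6)
k(T, u) = -4
b = -210 (b = -108 - 102 = -210)
Z(S) = 6*S**2
(-212 + b)*((-97 - k(7, -12)) + Z(-22)) = (-212 - 210)*((-97 - 1*(-4)) + 6*(-22)**2) = -422*((-97 + 4) + 6*484) = -422*(-93 + 2904) = -422*2811 = -1186242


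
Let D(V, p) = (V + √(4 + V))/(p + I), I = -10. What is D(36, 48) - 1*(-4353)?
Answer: 82725/19 + √10/19 ≈ 4354.1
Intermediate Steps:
D(V, p) = (V + √(4 + V))/(-10 + p) (D(V, p) = (V + √(4 + V))/(p - 10) = (V + √(4 + V))/(-10 + p))
D(36, 48) - 1*(-4353) = (36 + √(4 + 36))/(-10 + 48) - 1*(-4353) = (36 + √40)/38 + 4353 = (36 + 2*√10)/38 + 4353 = (18/19 + √10/19) + 4353 = 82725/19 + √10/19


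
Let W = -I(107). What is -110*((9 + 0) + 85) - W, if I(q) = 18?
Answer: -10322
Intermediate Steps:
W = -18 (W = -1*18 = -18)
-110*((9 + 0) + 85) - W = -110*((9 + 0) + 85) - 1*(-18) = -110*(9 + 85) + 18 = -110*94 + 18 = -10340 + 18 = -10322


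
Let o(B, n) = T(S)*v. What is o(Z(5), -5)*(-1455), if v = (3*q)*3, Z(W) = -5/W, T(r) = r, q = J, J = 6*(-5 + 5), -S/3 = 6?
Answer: 0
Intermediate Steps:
S = -18 (S = -3*6 = -18)
J = 0 (J = 6*0 = 0)
q = 0
v = 0 (v = (3*0)*3 = 0*3 = 0)
o(B, n) = 0 (o(B, n) = -18*0 = 0)
o(Z(5), -5)*(-1455) = 0*(-1455) = 0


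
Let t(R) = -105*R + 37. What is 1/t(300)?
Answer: -1/31463 ≈ -3.1783e-5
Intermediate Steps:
t(R) = 37 - 105*R
1/t(300) = 1/(37 - 105*300) = 1/(37 - 31500) = 1/(-31463) = -1/31463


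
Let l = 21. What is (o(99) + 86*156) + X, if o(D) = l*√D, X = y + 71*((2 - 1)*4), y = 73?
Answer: 13773 + 63*√11 ≈ 13982.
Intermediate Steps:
X = 357 (X = 73 + 71*((2 - 1)*4) = 73 + 71*(1*4) = 73 + 71*4 = 73 + 284 = 357)
o(D) = 21*√D
(o(99) + 86*156) + X = (21*√99 + 86*156) + 357 = (21*(3*√11) + 13416) + 357 = (63*√11 + 13416) + 357 = (13416 + 63*√11) + 357 = 13773 + 63*√11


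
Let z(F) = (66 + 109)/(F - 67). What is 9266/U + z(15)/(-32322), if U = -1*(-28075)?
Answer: 15578687029/47186887800 ≈ 0.33015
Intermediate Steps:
U = 28075
z(F) = 175/(-67 + F)
9266/U + z(15)/(-32322) = 9266/28075 + (175/(-67 + 15))/(-32322) = 9266*(1/28075) + (175/(-52))*(-1/32322) = 9266/28075 + (175*(-1/52))*(-1/32322) = 9266/28075 - 175/52*(-1/32322) = 9266/28075 + 175/1680744 = 15578687029/47186887800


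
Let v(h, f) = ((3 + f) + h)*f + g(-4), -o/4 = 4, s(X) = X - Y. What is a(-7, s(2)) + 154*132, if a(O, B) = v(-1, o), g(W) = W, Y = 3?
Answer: 20548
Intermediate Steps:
s(X) = -3 + X (s(X) = X - 1*3 = X - 3 = -3 + X)
o = -16 (o = -4*4 = -16)
v(h, f) = -4 + f*(3 + f + h) (v(h, f) = ((3 + f) + h)*f - 4 = (3 + f + h)*f - 4 = f*(3 + f + h) - 4 = -4 + f*(3 + f + h))
a(O, B) = 220 (a(O, B) = -4 + (-16)**2 + 3*(-16) - 16*(-1) = -4 + 256 - 48 + 16 = 220)
a(-7, s(2)) + 154*132 = 220 + 154*132 = 220 + 20328 = 20548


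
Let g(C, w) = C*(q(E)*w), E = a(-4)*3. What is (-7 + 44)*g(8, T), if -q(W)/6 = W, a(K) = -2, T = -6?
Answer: -63936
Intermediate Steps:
E = -6 (E = -2*3 = -6)
q(W) = -6*W
g(C, w) = 36*C*w (g(C, w) = C*((-6*(-6))*w) = C*(36*w) = 36*C*w)
(-7 + 44)*g(8, T) = (-7 + 44)*(36*8*(-6)) = 37*(-1728) = -63936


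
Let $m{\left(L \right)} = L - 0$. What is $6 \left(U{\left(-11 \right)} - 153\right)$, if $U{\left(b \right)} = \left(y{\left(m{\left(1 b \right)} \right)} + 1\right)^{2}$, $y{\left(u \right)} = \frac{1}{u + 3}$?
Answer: $- \frac{29229}{32} \approx -913.41$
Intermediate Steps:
$m{\left(L \right)} = L$ ($m{\left(L \right)} = L + 0 = L$)
$y{\left(u \right)} = \frac{1}{3 + u}$
$U{\left(b \right)} = \left(1 + \frac{1}{3 + b}\right)^{2}$ ($U{\left(b \right)} = \left(\frac{1}{3 + 1 b} + 1\right)^{2} = \left(\frac{1}{3 + b} + 1\right)^{2} = \left(1 + \frac{1}{3 + b}\right)^{2}$)
$6 \left(U{\left(-11 \right)} - 153\right) = 6 \left(\frac{\left(4 - 11\right)^{2}}{\left(3 - 11\right)^{2}} - 153\right) = 6 \left(\frac{\left(-7\right)^{2}}{64} - 153\right) = 6 \left(\frac{1}{64} \cdot 49 - 153\right) = 6 \left(\frac{49}{64} - 153\right) = 6 \left(- \frac{9743}{64}\right) = - \frac{29229}{32}$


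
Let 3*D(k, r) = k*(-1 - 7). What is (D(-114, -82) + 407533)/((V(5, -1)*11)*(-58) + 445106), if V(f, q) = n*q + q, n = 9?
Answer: 407837/451486 ≈ 0.90332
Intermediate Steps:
V(f, q) = 10*q (V(f, q) = 9*q + q = 10*q)
D(k, r) = -8*k/3 (D(k, r) = (k*(-1 - 7))/3 = (k*(-8))/3 = (-8*k)/3 = -8*k/3)
(D(-114, -82) + 407533)/((V(5, -1)*11)*(-58) + 445106) = (-8/3*(-114) + 407533)/(((10*(-1))*11)*(-58) + 445106) = (304 + 407533)/(-10*11*(-58) + 445106) = 407837/(-110*(-58) + 445106) = 407837/(6380 + 445106) = 407837/451486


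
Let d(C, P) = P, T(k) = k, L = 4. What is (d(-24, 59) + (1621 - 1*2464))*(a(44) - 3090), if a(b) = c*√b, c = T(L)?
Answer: 2422560 - 6272*√11 ≈ 2.4018e+6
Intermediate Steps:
c = 4
a(b) = 4*√b
(d(-24, 59) + (1621 - 1*2464))*(a(44) - 3090) = (59 + (1621 - 1*2464))*(4*√44 - 3090) = (59 + (1621 - 2464))*(4*(2*√11) - 3090) = (59 - 843)*(8*√11 - 3090) = -784*(-3090 + 8*√11) = 2422560 - 6272*√11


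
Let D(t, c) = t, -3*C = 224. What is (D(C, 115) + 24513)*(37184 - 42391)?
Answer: -381751205/3 ≈ -1.2725e+8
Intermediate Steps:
C = -224/3 (C = -⅓*224 = -224/3 ≈ -74.667)
(D(C, 115) + 24513)*(37184 - 42391) = (-224/3 + 24513)*(37184 - 42391) = (73315/3)*(-5207) = -381751205/3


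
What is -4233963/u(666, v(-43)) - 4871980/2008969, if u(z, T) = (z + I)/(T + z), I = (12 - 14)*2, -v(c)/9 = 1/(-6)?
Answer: -11355383503387765/2659874956 ≈ -4.2691e+6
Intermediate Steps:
v(c) = 3/2 (v(c) = -9/(-6) = -9*(-⅙) = 3/2)
I = -4 (I = -2*2 = -4)
u(z, T) = (-4 + z)/(T + z) (u(z, T) = (z - 4)/(T + z) = (-4 + z)/(T + z))
-4233963/u(666, v(-43)) - 4871980/2008969 = -4233963*(3/2 + 666)/(-4 + 666) - 4871980/2008969 = -4233963/(662/(1335/2)) - 4871980*1/2008969 = -4233963/((2/1335)*662) - 4871980/2008969 = -4233963/1324/1335 - 4871980/2008969 = -4233963*1335/1324 - 4871980/2008969 = -5652340605/1324 - 4871980/2008969 = -11355383503387765/2659874956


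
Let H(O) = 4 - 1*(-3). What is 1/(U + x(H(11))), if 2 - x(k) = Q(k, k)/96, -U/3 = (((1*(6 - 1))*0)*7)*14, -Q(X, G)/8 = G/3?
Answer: 36/79 ≈ 0.45570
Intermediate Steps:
H(O) = 7 (H(O) = 4 + 3 = 7)
Q(X, G) = -8*G/3
U = 0 (U = -3*((1*(6 - 1))*0)*7*14 = -3*((1*5)*0)*7*14 = -3*(5*0)*7*14 = -3*0*7*14 = -0*14 = -3*0 = 0)
x(k) = 2 + k/36 (x(k) = 2 - (-8*k/3)/96 = 2 - (-1)*k/36 = 2 + k/36)
1/(U + x(H(11))) = 1/(0 + (2 + (1/36)*7)) = 1/(0 + (2 + 7/36)) = 1/(0 + 79/36) = 1/(79/36) = 36/79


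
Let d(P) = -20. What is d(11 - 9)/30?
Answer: -⅔ ≈ -0.66667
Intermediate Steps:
d(11 - 9)/30 = -20/30 = -20*1/30 = -⅔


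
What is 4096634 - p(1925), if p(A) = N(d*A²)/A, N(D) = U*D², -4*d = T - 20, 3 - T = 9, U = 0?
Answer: 4096634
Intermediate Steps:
T = -6 (T = 3 - 1*9 = 3 - 9 = -6)
d = 13/2 (d = -(-6 - 20)/4 = -¼*(-26) = 13/2 ≈ 6.5000)
N(D) = 0 (N(D) = 0*D² = 0)
p(A) = 0 (p(A) = 0/A = 0)
4096634 - p(1925) = 4096634 - 1*0 = 4096634 + 0 = 4096634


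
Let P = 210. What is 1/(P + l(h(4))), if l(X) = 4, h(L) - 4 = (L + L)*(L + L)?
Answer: 1/214 ≈ 0.0046729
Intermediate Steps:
h(L) = 4 + 4*L**2 (h(L) = 4 + (L + L)*(L + L) = 4 + (2*L)*(2*L) = 4 + 4*L**2)
1/(P + l(h(4))) = 1/(210 + 4) = 1/214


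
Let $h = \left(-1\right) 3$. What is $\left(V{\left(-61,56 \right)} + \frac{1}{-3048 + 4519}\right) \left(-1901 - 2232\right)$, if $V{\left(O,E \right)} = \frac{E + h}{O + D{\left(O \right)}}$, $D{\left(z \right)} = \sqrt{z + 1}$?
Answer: $\frac{19639858946}{5561851} + \frac{438098 i \sqrt{15}}{3781} \approx 3531.2 + 448.76 i$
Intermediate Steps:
$D{\left(z \right)} = \sqrt{1 + z}$
$h = -3$
$V{\left(O,E \right)} = \frac{-3 + E}{O + \sqrt{1 + O}}$ ($V{\left(O,E \right)} = \frac{E - 3}{O + \sqrt{1 + O}} = \frac{-3 + E}{O + \sqrt{1 + O}}$)
$\left(V{\left(-61,56 \right)} + \frac{1}{-3048 + 4519}\right) \left(-1901 - 2232\right) = \left(\frac{-3 + 56}{-61 + \sqrt{1 - 61}} + \frac{1}{-3048 + 4519}\right) \left(-1901 - 2232\right) = \left(\frac{1}{-61 + \sqrt{-60}} \cdot 53 + \frac{1}{1471}\right) \left(-4133\right) = \left(\frac{1}{-61 + 2 i \sqrt{15}} \cdot 53 + \frac{1}{1471}\right) \left(-4133\right) = \left(\frac{53}{-61 + 2 i \sqrt{15}} + \frac{1}{1471}\right) \left(-4133\right) = \left(\frac{1}{1471} + \frac{53}{-61 + 2 i \sqrt{15}}\right) \left(-4133\right) = - \frac{4133}{1471} - \frac{219049}{-61 + 2 i \sqrt{15}}$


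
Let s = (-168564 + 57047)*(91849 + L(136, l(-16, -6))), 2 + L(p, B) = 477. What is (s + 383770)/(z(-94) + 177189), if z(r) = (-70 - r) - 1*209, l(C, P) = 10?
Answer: -5147655869/88502 ≈ -58164.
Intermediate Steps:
L(p, B) = 475 (L(p, B) = -2 + 477 = 475)
s = -10295695508 (s = (-168564 + 57047)*(91849 + 475) = -111517*92324 = -10295695508)
z(r) = -279 - r (z(r) = (-70 - r) - 209 = -279 - r)
(s + 383770)/(z(-94) + 177189) = (-10295695508 + 383770)/((-279 - 1*(-94)) + 177189) = -10295311738/((-279 + 94) + 177189) = -10295311738/(-185 + 177189) = -10295311738/177004 = -10295311738*1/177004 = -5147655869/88502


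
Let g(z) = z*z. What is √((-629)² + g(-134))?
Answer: √413597 ≈ 643.12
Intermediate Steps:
g(z) = z²
√((-629)² + g(-134)) = √((-629)² + (-134)²) = √(395641 + 17956) = √413597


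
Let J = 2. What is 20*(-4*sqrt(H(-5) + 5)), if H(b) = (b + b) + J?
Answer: -80*I*sqrt(3) ≈ -138.56*I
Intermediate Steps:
H(b) = 2 + 2*b (H(b) = (b + b) + 2 = 2*b + 2 = 2 + 2*b)
20*(-4*sqrt(H(-5) + 5)) = 20*(-4*sqrt((2 + 2*(-5)) + 5)) = 20*(-4*sqrt((2 - 10) + 5)) = 20*(-4*sqrt(-8 + 5)) = 20*(-4*I*sqrt(3)) = -80*I*sqrt(3)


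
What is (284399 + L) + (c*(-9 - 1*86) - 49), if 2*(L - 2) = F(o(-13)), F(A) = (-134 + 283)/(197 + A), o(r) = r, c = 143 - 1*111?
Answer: 103522965/368 ≈ 2.8131e+5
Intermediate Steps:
c = 32 (c = 143 - 111 = 32)
F(A) = 149/(197 + A)
L = 885/368 (L = 2 + (149/(197 - 13))/2 = 2 + (149/184)/2 = 2 + (149*(1/184))/2 = 2 + (½)*(149/184) = 2 + 149/368 = 885/368 ≈ 2.4049)
(284399 + L) + (c*(-9 - 1*86) - 49) = (284399 + 885/368) + (32*(-9 - 1*86) - 49) = 104659717/368 + (32*(-9 - 86) - 49) = 104659717/368 + (32*(-95) - 49) = 104659717/368 + (-3040 - 49) = 104659717/368 - 3089 = 103522965/368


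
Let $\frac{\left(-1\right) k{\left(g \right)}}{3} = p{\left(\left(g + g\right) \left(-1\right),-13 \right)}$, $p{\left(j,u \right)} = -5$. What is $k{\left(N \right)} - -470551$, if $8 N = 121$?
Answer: $470566$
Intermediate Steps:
$N = \frac{121}{8}$ ($N = \frac{1}{8} \cdot 121 = \frac{121}{8} \approx 15.125$)
$k{\left(g \right)} = 15$ ($k{\left(g \right)} = \left(-3\right) \left(-5\right) = 15$)
$k{\left(N \right)} - -470551 = 15 - -470551 = 15 + 470551 = 470566$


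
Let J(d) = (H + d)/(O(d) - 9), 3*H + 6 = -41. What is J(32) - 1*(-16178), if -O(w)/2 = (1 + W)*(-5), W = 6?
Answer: 2960623/183 ≈ 16178.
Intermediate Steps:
O(w) = 70 (O(w) = -2*(1 + 6)*(-5) = -14*(-5) = -2*(-35) = 70)
H = -47/3 (H = -2 + (1/3)*(-41) = -2 - 41/3 = -47/3 ≈ -15.667)
J(d) = -47/183 + d/61 (J(d) = (-47/3 + d)/(70 - 9) = (-47/3 + d)/61 = (-47/3 + d)*(1/61) = -47/183 + d/61)
J(32) - 1*(-16178) = (-47/183 + (1/61)*32) - 1*(-16178) = (-47/183 + 32/61) + 16178 = 49/183 + 16178 = 2960623/183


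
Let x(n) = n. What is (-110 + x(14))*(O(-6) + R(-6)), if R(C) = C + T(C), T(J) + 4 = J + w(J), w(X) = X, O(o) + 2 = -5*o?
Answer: -576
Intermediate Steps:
O(o) = -2 - 5*o
T(J) = -4 + 2*J (T(J) = -4 + (J + J) = -4 + 2*J)
R(C) = -4 + 3*C (R(C) = C + (-4 + 2*C) = -4 + 3*C)
(-110 + x(14))*(O(-6) + R(-6)) = (-110 + 14)*((-2 - 5*(-6)) + (-4 + 3*(-6))) = -96*((-2 + 30) + (-4 - 18)) = -96*(28 - 22) = -96*6 = -576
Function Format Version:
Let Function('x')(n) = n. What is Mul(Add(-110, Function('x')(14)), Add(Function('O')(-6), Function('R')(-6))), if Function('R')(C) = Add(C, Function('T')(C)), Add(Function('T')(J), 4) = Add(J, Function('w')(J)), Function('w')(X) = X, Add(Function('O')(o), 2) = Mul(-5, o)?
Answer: -576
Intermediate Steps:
Function('O')(o) = Add(-2, Mul(-5, o))
Function('T')(J) = Add(-4, Mul(2, J)) (Function('T')(J) = Add(-4, Add(J, J)) = Add(-4, Mul(2, J)))
Function('R')(C) = Add(-4, Mul(3, C)) (Function('R')(C) = Add(C, Add(-4, Mul(2, C))) = Add(-4, Mul(3, C)))
Mul(Add(-110, Function('x')(14)), Add(Function('O')(-6), Function('R')(-6))) = Mul(Add(-110, 14), Add(Add(-2, Mul(-5, -6)), Add(-4, Mul(3, -6)))) = Mul(-96, Add(Add(-2, 30), Add(-4, -18))) = Mul(-96, Add(28, -22)) = Mul(-96, 6) = -576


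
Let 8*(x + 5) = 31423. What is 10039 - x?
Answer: 48929/8 ≈ 6116.1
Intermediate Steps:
x = 31383/8 (x = -5 + (⅛)*31423 = -5 + 31423/8 = 31383/8 ≈ 3922.9)
10039 - x = 10039 - 1*31383/8 = 10039 - 31383/8 = 48929/8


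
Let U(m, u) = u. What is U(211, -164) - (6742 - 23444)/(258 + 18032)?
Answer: -1491429/9145 ≈ -163.09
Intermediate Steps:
U(211, -164) - (6742 - 23444)/(258 + 18032) = -164 - (6742 - 23444)/(258 + 18032) = -164 - (-16702)/18290 = -164 - 1*(-8351/9145) = -164 + 8351/9145 = -1491429/9145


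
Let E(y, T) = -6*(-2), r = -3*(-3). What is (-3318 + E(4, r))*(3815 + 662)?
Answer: -14800962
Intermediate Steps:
r = 9
E(y, T) = 12
(-3318 + E(4, r))*(3815 + 662) = (-3318 + 12)*(3815 + 662) = -3306*4477 = -14800962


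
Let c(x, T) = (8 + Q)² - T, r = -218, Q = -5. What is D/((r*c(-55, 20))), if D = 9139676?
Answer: 4569838/1199 ≈ 3811.4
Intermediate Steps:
c(x, T) = 9 - T (c(x, T) = (8 - 5)² - T = 3² - T = 9 - T)
D/((r*c(-55, 20))) = 9139676/((-218*(9 - 1*20))) = 9139676/((-218*(9 - 20))) = 9139676/((-218*(-11))) = 9139676/2398 = 9139676*(1/2398) = 4569838/1199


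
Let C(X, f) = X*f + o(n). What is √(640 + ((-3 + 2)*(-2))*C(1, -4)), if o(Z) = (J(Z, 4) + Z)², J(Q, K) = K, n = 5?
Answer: √794 ≈ 28.178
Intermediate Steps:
o(Z) = (4 + Z)²
C(X, f) = 81 + X*f (C(X, f) = X*f + (4 + 5)² = X*f + 9² = X*f + 81 = 81 + X*f)
√(640 + ((-3 + 2)*(-2))*C(1, -4)) = √(640 + ((-3 + 2)*(-2))*(81 + 1*(-4))) = √(640 + (-1*(-2))*(81 - 4)) = √(640 + 2*77) = √(640 + 154) = √794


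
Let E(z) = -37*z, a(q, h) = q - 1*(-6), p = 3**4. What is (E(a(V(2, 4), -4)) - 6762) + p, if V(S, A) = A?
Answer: -7051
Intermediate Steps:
p = 81
a(q, h) = 6 + q (a(q, h) = q + 6 = 6 + q)
(E(a(V(2, 4), -4)) - 6762) + p = (-37*(6 + 4) - 6762) + 81 = (-37*10 - 6762) + 81 = (-370 - 6762) + 81 = -7132 + 81 = -7051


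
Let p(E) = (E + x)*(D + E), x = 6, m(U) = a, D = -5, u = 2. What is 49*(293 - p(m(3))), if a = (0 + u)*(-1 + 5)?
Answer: 12299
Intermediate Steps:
a = 8 (a = (0 + 2)*(-1 + 5) = 2*4 = 8)
m(U) = 8
p(E) = (-5 + E)*(6 + E) (p(E) = (E + 6)*(-5 + E) = (6 + E)*(-5 + E) = (-5 + E)*(6 + E))
49*(293 - p(m(3))) = 49*(293 - (-30 + 8 + 8²)) = 49*(293 - (-30 + 8 + 64)) = 49*(293 - 1*42) = 49*(293 - 42) = 49*251 = 12299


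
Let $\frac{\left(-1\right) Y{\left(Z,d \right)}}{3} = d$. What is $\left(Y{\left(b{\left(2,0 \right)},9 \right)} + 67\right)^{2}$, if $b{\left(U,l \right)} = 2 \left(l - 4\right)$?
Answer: $1600$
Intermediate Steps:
$b{\left(U,l \right)} = -8 + 2 l$ ($b{\left(U,l \right)} = 2 \left(l - 4\right) = 2 \left(-4 + l\right) = -8 + 2 l$)
$Y{\left(Z,d \right)} = - 3 d$
$\left(Y{\left(b{\left(2,0 \right)},9 \right)} + 67\right)^{2} = \left(\left(-3\right) 9 + 67\right)^{2} = \left(-27 + 67\right)^{2} = 40^{2} = 1600$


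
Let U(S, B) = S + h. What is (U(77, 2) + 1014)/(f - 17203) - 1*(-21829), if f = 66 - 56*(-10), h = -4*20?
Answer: 361858322/16577 ≈ 21829.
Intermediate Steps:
h = -80
f = 626 (f = 66 + 560 = 626)
U(S, B) = -80 + S (U(S, B) = S - 80 = -80 + S)
(U(77, 2) + 1014)/(f - 17203) - 1*(-21829) = ((-80 + 77) + 1014)/(626 - 17203) - 1*(-21829) = (-3 + 1014)/(-16577) + 21829 = 1011*(-1/16577) + 21829 = -1011/16577 + 21829 = 361858322/16577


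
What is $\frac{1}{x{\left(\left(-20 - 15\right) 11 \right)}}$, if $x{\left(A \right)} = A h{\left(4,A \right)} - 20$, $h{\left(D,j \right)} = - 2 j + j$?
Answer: $- \frac{1}{148245} \approx -6.7456 \cdot 10^{-6}$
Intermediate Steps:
$h{\left(D,j \right)} = - j$
$x{\left(A \right)} = -20 - A^{2}$ ($x{\left(A \right)} = A \left(- A\right) - 20 = - A^{2} - 20 = -20 - A^{2}$)
$\frac{1}{x{\left(\left(-20 - 15\right) 11 \right)}} = \frac{1}{-20 - \left(\left(-20 - 15\right) 11\right)^{2}} = \frac{1}{-20 - \left(\left(-35\right) 11\right)^{2}} = \frac{1}{-20 - \left(-385\right)^{2}} = \frac{1}{-20 - 148225} = \frac{1}{-148245} = - \frac{1}{148245}$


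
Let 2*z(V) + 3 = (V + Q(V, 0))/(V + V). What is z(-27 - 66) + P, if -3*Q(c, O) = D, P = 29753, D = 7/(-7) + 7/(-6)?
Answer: 199217705/6696 ≈ 29752.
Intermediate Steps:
D = -13/6 (D = 7*(-⅐) + 7*(-⅙) = -1 - 7/6 = -13/6 ≈ -2.1667)
Q(c, O) = 13/18 (Q(c, O) = -⅓*(-13/6) = 13/18)
z(V) = -3/2 + (13/18 + V)/(4*V) (z(V) = -3/2 + ((V + 13/18)/(V + V))/2 = -3/2 + ((13/18 + V)/((2*V)))/2 = -3/2 + ((13/18 + V)*(1/(2*V)))/2 = -3/2 + ((13/18 + V)/(2*V))/2 = -3/2 + (13/18 + V)/(4*V))
z(-27 - 66) + P = (13 - 90*(-27 - 66))/(72*(-27 - 66)) + 29753 = (1/72)*(13 - 90*(-93))/(-93) + 29753 = (1/72)*(-1/93)*(13 + 8370) + 29753 = (1/72)*(-1/93)*8383 + 29753 = -8383/6696 + 29753 = 199217705/6696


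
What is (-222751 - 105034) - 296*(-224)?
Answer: -261481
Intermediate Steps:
(-222751 - 105034) - 296*(-224) = -327785 + 66304 = -261481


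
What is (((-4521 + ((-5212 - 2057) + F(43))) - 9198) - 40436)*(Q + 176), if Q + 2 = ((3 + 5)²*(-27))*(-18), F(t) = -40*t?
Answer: -1975018032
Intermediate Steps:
Q = 31102 (Q = -2 + ((3 + 5)²*(-27))*(-18) = -2 + (8²*(-27))*(-18) = -2 + (64*(-27))*(-18) = -2 - 1728*(-18) = -2 + 31104 = 31102)
(((-4521 + ((-5212 - 2057) + F(43))) - 9198) - 40436)*(Q + 176) = (((-4521 + ((-5212 - 2057) - 40*43)) - 9198) - 40436)*(31102 + 176) = (((-4521 + (-7269 - 1720)) - 9198) - 40436)*31278 = (((-4521 - 8989) - 9198) - 40436)*31278 = ((-13510 - 9198) - 40436)*31278 = (-22708 - 40436)*31278 = -63144*31278 = -1975018032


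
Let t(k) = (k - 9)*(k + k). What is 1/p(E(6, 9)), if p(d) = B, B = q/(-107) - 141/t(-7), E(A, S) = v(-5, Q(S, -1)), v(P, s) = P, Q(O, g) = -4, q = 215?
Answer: -23968/63247 ≈ -0.37896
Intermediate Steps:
E(A, S) = -5
t(k) = 2*k*(-9 + k) (t(k) = (-9 + k)*(2*k) = 2*k*(-9 + k))
B = -63247/23968 (B = 215/(-107) - 141*(-1/(14*(-9 - 7))) = 215*(-1/107) - 141/(2*(-7)*(-16)) = -215/107 - 141/224 = -63247/23968 ≈ -2.6388)
p(d) = -63247/23968
1/p(E(6, 9)) = 1/(-63247/23968) = -23968/63247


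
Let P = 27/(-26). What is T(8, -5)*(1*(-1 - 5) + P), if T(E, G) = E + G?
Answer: -549/26 ≈ -21.115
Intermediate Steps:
P = -27/26 (P = 27*(-1/26) = -27/26 ≈ -1.0385)
T(8, -5)*(1*(-1 - 5) + P) = (8 - 5)*(1*(-1 - 5) - 27/26) = 3*(1*(-6) - 27/26) = 3*(-6 - 27/26) = 3*(-183/26) = -549/26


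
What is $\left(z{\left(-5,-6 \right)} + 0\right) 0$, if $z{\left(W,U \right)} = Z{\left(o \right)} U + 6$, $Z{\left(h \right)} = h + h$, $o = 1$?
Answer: $0$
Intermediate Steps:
$Z{\left(h \right)} = 2 h$
$z{\left(W,U \right)} = 6 + 2 U$ ($z{\left(W,U \right)} = 2 \cdot 1 U + 6 = 2 U + 6 = 6 + 2 U$)
$\left(z{\left(-5,-6 \right)} + 0\right) 0 = \left(\left(6 + 2 \left(-6\right)\right) + 0\right) 0 = \left(\left(6 - 12\right) + 0\right) 0 = \left(-6 + 0\right) 0 = \left(-6\right) 0 = 0$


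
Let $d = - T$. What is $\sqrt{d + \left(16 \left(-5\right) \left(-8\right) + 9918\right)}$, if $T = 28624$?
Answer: $i \sqrt{18066} \approx 134.41 i$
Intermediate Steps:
$d = -28624$ ($d = \left(-1\right) 28624 = -28624$)
$\sqrt{d + \left(16 \left(-5\right) \left(-8\right) + 9918\right)} = \sqrt{-28624 + \left(16 \left(-5\right) \left(-8\right) + 9918\right)} = \sqrt{-28624 + \left(\left(-80\right) \left(-8\right) + 9918\right)} = \sqrt{-28624 + \left(640 + 9918\right)} = \sqrt{-28624 + 10558} = \sqrt{-18066} = i \sqrt{18066}$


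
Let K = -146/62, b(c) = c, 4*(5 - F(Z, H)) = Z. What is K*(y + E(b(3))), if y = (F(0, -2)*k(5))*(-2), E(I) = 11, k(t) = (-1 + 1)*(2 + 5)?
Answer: -803/31 ≈ -25.903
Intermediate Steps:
F(Z, H) = 5 - Z/4
k(t) = 0 (k(t) = 0*7 = 0)
y = 0 (y = ((5 - ¼*0)*0)*(-2) = ((5 + 0)*0)*(-2) = (5*0)*(-2) = 0*(-2) = 0)
K = -73/31 (K = -146*1/62 = -73/31 ≈ -2.3548)
K*(y + E(b(3))) = -73*(0 + 11)/31 = -73/31*11 = -803/31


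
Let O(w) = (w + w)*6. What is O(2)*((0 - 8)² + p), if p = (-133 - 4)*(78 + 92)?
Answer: -557424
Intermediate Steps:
O(w) = 12*w (O(w) = (2*w)*6 = 12*w)
p = -23290 (p = -137*170 = -23290)
O(2)*((0 - 8)² + p) = (12*2)*((0 - 8)² - 23290) = 24*((-8)² - 23290) = 24*(64 - 23290) = 24*(-23226) = -557424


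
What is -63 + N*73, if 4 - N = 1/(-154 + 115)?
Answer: 9004/39 ≈ 230.87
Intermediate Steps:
N = 157/39 (N = 4 - 1/(-154 + 115) = 4 - 1/(-39) = 4 - 1*(-1/39) = 4 + 1/39 = 157/39 ≈ 4.0256)
-63 + N*73 = -63 + (157/39)*73 = -63 + 11461/39 = 9004/39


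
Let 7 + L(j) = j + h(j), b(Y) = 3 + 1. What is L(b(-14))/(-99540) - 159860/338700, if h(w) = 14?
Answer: -53053967/112380660 ≈ -0.47209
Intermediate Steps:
b(Y) = 4
L(j) = 7 + j (L(j) = -7 + (j + 14) = -7 + (14 + j) = 7 + j)
L(b(-14))/(-99540) - 159860/338700 = (7 + 4)/(-99540) - 159860/338700 = 11*(-1/99540) - 159860*1/338700 = -11/99540 - 7993/16935 = -53053967/112380660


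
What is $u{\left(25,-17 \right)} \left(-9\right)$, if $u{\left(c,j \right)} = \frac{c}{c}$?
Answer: $-9$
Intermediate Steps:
$u{\left(c,j \right)} = 1$
$u{\left(25,-17 \right)} \left(-9\right) = 1 \left(-9\right) = -9$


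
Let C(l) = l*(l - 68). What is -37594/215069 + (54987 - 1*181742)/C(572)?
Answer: -38098970167/62001811872 ≈ -0.61448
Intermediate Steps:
C(l) = l*(-68 + l)
-37594/215069 + (54987 - 1*181742)/C(572) = -37594/215069 + (54987 - 1*181742)/((572*(-68 + 572))) = -37594*1/215069 + (54987 - 181742)/((572*504)) = -37594/215069 - 126755/288288 = -38098970167/62001811872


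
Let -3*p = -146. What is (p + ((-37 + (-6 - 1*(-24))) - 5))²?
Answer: 5476/9 ≈ 608.44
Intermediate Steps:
p = 146/3 (p = -⅓*(-146) = 146/3 ≈ 48.667)
(p + ((-37 + (-6 - 1*(-24))) - 5))² = (146/3 + ((-37 + (-6 - 1*(-24))) - 5))² = (146/3 + ((-37 + (-6 + 24)) - 5))² = (146/3 + ((-37 + 18) - 5))² = (146/3 + (-19 - 5))² = (146/3 - 24)² = (74/3)² = 5476/9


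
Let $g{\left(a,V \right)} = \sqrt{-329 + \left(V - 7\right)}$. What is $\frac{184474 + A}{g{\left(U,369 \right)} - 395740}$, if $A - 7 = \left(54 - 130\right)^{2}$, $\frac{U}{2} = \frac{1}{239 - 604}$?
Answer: $- \frac{75292305180}{156610147567} - \frac{190257 \sqrt{33}}{156610147567} \approx -0.48077$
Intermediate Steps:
$U = - \frac{2}{365}$ ($U = \frac{2}{239 - 604} = \frac{2}{-365} = 2 \left(- \frac{1}{365}\right) = - \frac{2}{365} \approx -0.0054795$)
$g{\left(a,V \right)} = \sqrt{-336 + V}$ ($g{\left(a,V \right)} = \sqrt{-329 + \left(-7 + V\right)} = \sqrt{-336 + V}$)
$A = 5783$ ($A = 7 + \left(54 - 130\right)^{2} = 7 + \left(-76\right)^{2} = 7 + 5776 = 5783$)
$\frac{184474 + A}{g{\left(U,369 \right)} - 395740} = \frac{184474 + 5783}{\sqrt{-336 + 369} - 395740} = \frac{190257}{\sqrt{33} - 395740} = \frac{190257}{-395740 + \sqrt{33}}$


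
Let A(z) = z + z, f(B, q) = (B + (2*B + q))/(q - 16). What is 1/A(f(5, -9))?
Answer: -25/12 ≈ -2.0833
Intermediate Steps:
f(B, q) = (q + 3*B)/(-16 + q) (f(B, q) = (B + (q + 2*B))/(-16 + q) = (q + 3*B)/(-16 + q))
A(z) = 2*z
1/A(f(5, -9)) = 1/(2*((-9 + 3*5)/(-16 - 9))) = 1/(2*((-9 + 15)/(-25))) = 1/(2*(-1/25*6)) = 1/(2*(-6/25)) = 1/(-12/25) = -25/12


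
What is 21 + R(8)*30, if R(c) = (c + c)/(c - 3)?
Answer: 117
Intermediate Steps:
R(c) = 2*c/(-3 + c) (R(c) = (2*c)/(-3 + c) = 2*c/(-3 + c))
21 + R(8)*30 = 21 + (2*8/(-3 + 8))*30 = 21 + (2*8/5)*30 = 21 + (2*8*(⅕))*30 = 21 + (16/5)*30 = 21 + 96 = 117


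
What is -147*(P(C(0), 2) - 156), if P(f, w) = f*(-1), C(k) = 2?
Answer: 23226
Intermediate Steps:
P(f, w) = -f
-147*(P(C(0), 2) - 156) = -147*(-1*2 - 156) = -147*(-2 - 156) = -147*(-158) = 23226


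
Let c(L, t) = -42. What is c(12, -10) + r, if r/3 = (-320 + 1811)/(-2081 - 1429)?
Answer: -16877/390 ≈ -43.274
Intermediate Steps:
r = -497/390 (r = 3*((-320 + 1811)/(-2081 - 1429)) = 3*(1491/(-3510)) = 3*(1491*(-1/3510)) = 3*(-497/1170) = -497/390 ≈ -1.2744)
c(12, -10) + r = -42 - 497/390 = -16877/390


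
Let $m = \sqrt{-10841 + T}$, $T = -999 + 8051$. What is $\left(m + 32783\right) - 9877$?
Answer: $22906 + 3 i \sqrt{421} \approx 22906.0 + 61.555 i$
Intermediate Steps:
$T = 7052$
$m = 3 i \sqrt{421}$ ($m = \sqrt{-10841 + 7052} = \sqrt{-3789} = 3 i \sqrt{421} \approx 61.555 i$)
$\left(m + 32783\right) - 9877 = \left(3 i \sqrt{421} + 32783\right) - 9877 = \left(32783 + 3 i \sqrt{421}\right) - 9877 = 22906 + 3 i \sqrt{421}$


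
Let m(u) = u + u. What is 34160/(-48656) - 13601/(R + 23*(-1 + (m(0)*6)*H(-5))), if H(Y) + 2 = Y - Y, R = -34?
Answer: 41238946/173337 ≈ 237.91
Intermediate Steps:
m(u) = 2*u
H(Y) = -2 (H(Y) = -2 + (Y - Y) = -2 + 0 = -2)
34160/(-48656) - 13601/(R + 23*(-1 + (m(0)*6)*H(-5))) = 34160/(-48656) - 13601/(-34 + 23*(-1 + ((2*0)*6)*(-2))) = 34160*(-1/48656) - 13601/(-34 + 23*(-1 + (0*6)*(-2))) = -2135/3041 - 13601/(-34 + 23*(-1 + 0*(-2))) = -2135/3041 - 13601/(-34 + 23*(-1 + 0)) = -2135/3041 - 13601/(-34 + 23*(-1)) = -2135/3041 - 13601/(-34 - 23) = -2135/3041 - 13601/(-57) = -2135/3041 - 13601*(-1/57) = -2135/3041 + 13601/57 = 41238946/173337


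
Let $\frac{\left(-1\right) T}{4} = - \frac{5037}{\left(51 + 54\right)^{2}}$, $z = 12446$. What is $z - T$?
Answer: $\frac{45732334}{3675} \approx 12444.0$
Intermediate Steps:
$T = \frac{6716}{3675}$ ($T = - 4 \left(- \frac{5037}{\left(51 + 54\right)^{2}}\right) = - 4 \left(- \frac{5037}{105^{2}}\right) = - 4 \left(- \frac{5037}{11025}\right) = - 4 \left(\left(-5037\right) \frac{1}{11025}\right) = \left(-4\right) \left(- \frac{1679}{3675}\right) = \frac{6716}{3675} \approx 1.8275$)
$z - T = 12446 - \frac{6716}{3675} = \frac{45732334}{3675}$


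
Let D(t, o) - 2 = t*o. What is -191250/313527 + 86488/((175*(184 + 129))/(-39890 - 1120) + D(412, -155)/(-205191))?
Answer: -563413168272331922/6673496082863 ≈ -84426.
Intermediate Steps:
D(t, o) = 2 + o*t (D(t, o) = 2 + t*o = 2 + o*t)
-191250/313527 + 86488/((175*(184 + 129))/(-39890 - 1120) + D(412, -155)/(-205191)) = -191250/313527 + 86488/((175*(184 + 129))/(-39890 - 1120) + (2 - 155*412)/(-205191)) = -191250*1/313527 + 86488/((175*313)/(-41010) + (2 - 63860)*(-1/205191)) = -63750/104509 + 86488/(54775*(-1/41010) - 63858*(-1/205191)) = -63750/104509 + 86488/(-10955/8202 + 21286/68397) = -63750/104509 + 86488/(-63855707/62332466) = -63750/104509 + 86488*(-62332466/63855707) = -63750/104509 - 5391010319408/63855707 = -563413168272331922/6673496082863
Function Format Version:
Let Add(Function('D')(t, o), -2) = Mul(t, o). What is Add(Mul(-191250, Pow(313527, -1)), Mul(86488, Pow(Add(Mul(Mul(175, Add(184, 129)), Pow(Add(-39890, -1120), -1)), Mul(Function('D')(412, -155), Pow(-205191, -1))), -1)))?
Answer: Rational(-563413168272331922, 6673496082863) ≈ -84426.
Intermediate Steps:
Function('D')(t, o) = Add(2, Mul(o, t)) (Function('D')(t, o) = Add(2, Mul(t, o)) = Add(2, Mul(o, t)))
Add(Mul(-191250, Pow(313527, -1)), Mul(86488, Pow(Add(Mul(Mul(175, Add(184, 129)), Pow(Add(-39890, -1120), -1)), Mul(Function('D')(412, -155), Pow(-205191, -1))), -1))) = Add(Mul(-191250, Pow(313527, -1)), Mul(86488, Pow(Add(Mul(Mul(175, Add(184, 129)), Pow(Add(-39890, -1120), -1)), Mul(Add(2, Mul(-155, 412)), Pow(-205191, -1))), -1))) = Add(Mul(-191250, Rational(1, 313527)), Mul(86488, Pow(Add(Mul(Mul(175, 313), Pow(-41010, -1)), Mul(Add(2, -63860), Rational(-1, 205191))), -1))) = Add(Rational(-63750, 104509), Mul(86488, Pow(Add(Mul(54775, Rational(-1, 41010)), Mul(-63858, Rational(-1, 205191))), -1))) = Add(Rational(-63750, 104509), Mul(86488, Pow(Add(Rational(-10955, 8202), Rational(21286, 68397)), -1))) = Add(Rational(-63750, 104509), Mul(86488, Pow(Rational(-63855707, 62332466), -1))) = Add(Rational(-63750, 104509), Mul(86488, Rational(-62332466, 63855707))) = Add(Rational(-63750, 104509), Rational(-5391010319408, 63855707)) = Rational(-563413168272331922, 6673496082863)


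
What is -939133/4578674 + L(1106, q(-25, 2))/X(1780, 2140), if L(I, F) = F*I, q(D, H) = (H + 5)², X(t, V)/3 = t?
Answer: 30390211067/3056264895 ≈ 9.9436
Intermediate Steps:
X(t, V) = 3*t
q(D, H) = (5 + H)²
-939133/4578674 + L(1106, q(-25, 2))/X(1780, 2140) = -939133/4578674 + ((5 + 2)²*1106)/((3*1780)) = -939133*1/4578674 + (7²*1106)/5340 = -939133/4578674 + (49*1106)*(1/5340) = -939133/4578674 + 54194*(1/5340) = -939133/4578674 + 27097/2670 = 30390211067/3056264895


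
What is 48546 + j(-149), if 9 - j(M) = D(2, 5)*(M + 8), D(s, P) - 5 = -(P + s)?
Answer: 48273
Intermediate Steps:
D(s, P) = 5 - P - s (D(s, P) = 5 - (P + s) = 5 + (-P - s) = 5 - P - s)
j(M) = 25 + 2*M (j(M) = 9 - (5 - 1*5 - 1*2)*(M + 8) = 9 - (5 - 5 - 2)*(8 + M) = 9 - (-2)*(8 + M) = 9 - (-16 - 2*M) = 9 + (16 + 2*M) = 25 + 2*M)
48546 + j(-149) = 48546 + (25 + 2*(-149)) = 48546 + (25 - 298) = 48546 - 273 = 48273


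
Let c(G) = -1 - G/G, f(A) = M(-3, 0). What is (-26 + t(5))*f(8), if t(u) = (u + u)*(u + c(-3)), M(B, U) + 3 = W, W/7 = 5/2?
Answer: 58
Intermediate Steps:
W = 35/2 (W = 7*(5/2) = 35/2 ≈ 17.500)
M(B, U) = 29/2 (M(B, U) = -3 + 35/2 = 29/2)
f(A) = 29/2
c(G) = -2 (c(G) = -1 - 1*1 = -1 - 1 = -2)
t(u) = 2*u*(-2 + u) (t(u) = (u + u)*(u - 2) = (2*u)*(-2 + u) = 2*u*(-2 + u))
(-26 + t(5))*f(8) = (-26 + 2*5*(-2 + 5))*(29/2) = (-26 + 2*5*3)*(29/2) = (-26 + 30)*(29/2) = 4*(29/2) = 58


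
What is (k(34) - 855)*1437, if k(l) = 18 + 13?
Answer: -1184088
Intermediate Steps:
k(l) = 31
(k(34) - 855)*1437 = (31 - 855)*1437 = -824*1437 = -1184088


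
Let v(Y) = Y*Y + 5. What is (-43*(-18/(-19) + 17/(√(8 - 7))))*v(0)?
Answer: -73315/19 ≈ -3858.7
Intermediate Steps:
v(Y) = 5 + Y² (v(Y) = Y² + 5 = 5 + Y²)
(-43*(-18/(-19) + 17/(√(8 - 7))))*v(0) = (-43*(-18/(-19) + 17/(√(8 - 7))))*(5 + 0²) = (-43*(-18*(-1/19) + 17/(√1)))*(5 + 0) = -43*(18/19 + 17/1)*5 = -43*(18/19 + 17*1)*5 = -43*(18/19 + 17)*5 = -43*341/19*5 = -14663/19*5 = -73315/19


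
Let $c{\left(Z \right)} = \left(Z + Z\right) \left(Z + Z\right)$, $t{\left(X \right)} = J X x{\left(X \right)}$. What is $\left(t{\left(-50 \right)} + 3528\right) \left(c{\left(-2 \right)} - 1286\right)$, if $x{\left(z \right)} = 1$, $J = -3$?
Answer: $-4671060$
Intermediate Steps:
$t{\left(X \right)} = - 3 X$ ($t{\left(X \right)} = - 3 X 1 = - 3 X$)
$c{\left(Z \right)} = 4 Z^{2}$ ($c{\left(Z \right)} = 2 Z 2 Z = 4 Z^{2}$)
$\left(t{\left(-50 \right)} + 3528\right) \left(c{\left(-2 \right)} - 1286\right) = \left(\left(-3\right) \left(-50\right) + 3528\right) \left(4 \left(-2\right)^{2} - 1286\right) = \left(150 + 3528\right) \left(4 \cdot 4 - 1286\right) = 3678 \left(16 - 1286\right) = 3678 \left(-1270\right) = -4671060$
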